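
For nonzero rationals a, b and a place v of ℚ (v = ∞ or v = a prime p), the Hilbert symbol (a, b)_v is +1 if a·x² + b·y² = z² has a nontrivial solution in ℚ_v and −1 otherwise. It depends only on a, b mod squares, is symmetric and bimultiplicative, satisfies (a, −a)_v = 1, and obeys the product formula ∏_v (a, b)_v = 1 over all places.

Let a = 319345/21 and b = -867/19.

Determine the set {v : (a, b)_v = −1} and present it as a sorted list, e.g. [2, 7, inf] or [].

(a, b) ≡ (23205, -57) mod (ℚ^×)²; places V = {2, 3, 5, 7, 13, 17, 19, ∞}.
(a,b)_2: α=0, β=0; u≡5, v≡7 (mod 8); ε(u)ε(v)=0·1, αω(v)=0·0, βω(u)=0·1; sum ≡ 0  ⇒  +1.
(a,b)_7: α=-1, u≡4; β=0, v≡3 (mod 7); (4|7)=+1, (3|7)=-1; sign (−1)^0·+1^0·-1^-1 = -1.
(a,b)_13: α=1, u≡1; β=0, v≡5 (mod 13); (1|13)=+1, (5|13)=-1; sign (−1)^0·+1^0·-1^1 = -1.
(a,b)_17: α=3, u≡12; β=2, v≡7 (mod 17); (12|17)=-1, (7|17)=-1; sign (−1)^0·-1^2·-1^3 = -1.
(a,b)_5: α=1, u≡4; β=0, v≡2 (mod 5); (4|5)=+1, (2|5)=-1; sign (−1)^0·+1^0·-1^1 = -1.
(a,b)_3: α=-1, u≡1; β=1, v≡2 (mod 3); (1|3)=+1, (2|3)=-1; sign (−1)^1·+1^1·-1^-1 = +1.
(a,b)_∞: sgn(23205)=+, sgn(-57)=−, so +1.
(a,b)_19: α=0, u≡6; β=-1, v≡7 (mod 19); (6|19)=+1, (7|19)=+1; sign (−1)^0·+1^-1·+1^0 = +1.
Ram(23205, -57) = {5, 7, 13, 17}; no ℚ_5-point on the conic.

[5, 7, 13, 17]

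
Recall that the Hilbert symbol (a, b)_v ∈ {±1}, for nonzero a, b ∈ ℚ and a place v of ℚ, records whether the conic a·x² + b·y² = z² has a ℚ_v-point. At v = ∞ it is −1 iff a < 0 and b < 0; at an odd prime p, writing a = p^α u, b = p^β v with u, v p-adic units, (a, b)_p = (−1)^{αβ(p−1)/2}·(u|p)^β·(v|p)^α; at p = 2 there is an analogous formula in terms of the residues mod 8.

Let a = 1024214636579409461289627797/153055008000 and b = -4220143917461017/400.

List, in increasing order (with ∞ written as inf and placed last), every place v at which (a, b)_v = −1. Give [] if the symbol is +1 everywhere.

[5, 7]

Mod squares: a ≡ 10465, b ≡ -217. Check v ∈ {∞, 2, 3, 5, 7, 13, 17, 23, 31, 43}.
v=7: a=7^9·(≡4), b=7^7·(≡2) mod 7; (4|7)=+1, (2|7)=+1; (−1)^{9·7·3}·(+1)^7·(+1)^9 = -1.
v=5: a=5^-3·(≡3), b=5^-2·(≡3) mod 5; (3|5)=-1, (3|5)=-1; (−1)^{-3·-2·2}·(-1)^-2·(-1)^-3 = -1.
v=23: a=23^3·(≡3), b=23^2·(≡2) mod 23; (3|23)=+1, (2|23)=+1; (−1)^{3·2·11}·(+1)^2·(+1)^3 = +1.
v=3: a=3^-14·(≡1), b=3^0·(≡2) mod 3; (1|3)=+1, (2|3)=-1; (−1)^{-14·0·1}·(+1)^0·(-1)^-14 = +1.
v=13: a=13^3·(≡9), b=13^2·(≡10) mod 13; (9|13)=+1, (10|13)=+1; (−1)^{3·2·6}·(+1)^2·(+1)^3 = +1.
v=31: a=31^2·(≡25), b=31^1·(≡29) mod 31; (25|31)=+1, (29|31)=-1; (−1)^{2·1·15}·(+1)^1·(-1)^2 = +1.
v=2: v_2(a)=-8, v_2(b)=-4; units ≡ 1, 7 (mod 8); ε·ε+αω+βω = 0·1+-8·0+-4·0 ≡ 0  ⇒  (a,b)_2 = +1.
v=∞: 10465 > 0 and -217 < 0  ⇒  (a,b)_∞ = +1.
v=17: a=17^2·(≡14), b=17^0·(≡15) mod 17; (14|17)=-1, (15|17)=+1; (−1)^{2·0·8}·(-1)^0·(+1)^2 = +1.
v=43: a=43^4·(≡38), b=43^2·(≡6) mod 43; (38|43)=+1, (6|43)=+1; (−1)^{4·2·21}·(+1)^2·(+1)^4 = +1.
Ram(10465, -217) = {5, 7}; no ℚ_5-point on the conic.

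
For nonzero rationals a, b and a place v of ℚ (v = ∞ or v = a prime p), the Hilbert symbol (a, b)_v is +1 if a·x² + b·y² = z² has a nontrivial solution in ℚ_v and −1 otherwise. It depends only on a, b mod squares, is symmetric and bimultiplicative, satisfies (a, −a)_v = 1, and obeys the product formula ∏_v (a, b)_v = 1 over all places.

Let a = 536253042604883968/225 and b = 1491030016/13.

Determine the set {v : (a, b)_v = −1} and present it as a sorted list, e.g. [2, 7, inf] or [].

(a, b) ≡ (247, 96577) mod (ℚ^×)²; places V = {2, 3, 5, 7, 13, 17, 19, 23, ∞}.
(a,b)_∞: sgn(247)=+, sgn(96577)=+, so +1.
(a,b)_7: α=4, u≡4; β=2, v≡5 (mod 7); (4|7)=+1, (5|7)=-1; sign (−1)^0·+1^2·-1^4 = +1.
(a,b)_5: α=-2, u≡2; β=0, v≡2 (mod 5); (2|5)=-1, (2|5)=-1; sign (−1)^0·-1^0·-1^-2 = +1.
(a,b)_17: α=2, u≡1; β=1, v≡11 (mod 17); (1|17)=+1, (11|17)=-1; sign (−1)^0·+1^1·-1^2 = +1.
(a,b)_2: α=14, β=12; u≡7, v≡1 (mod 8); ε(u)ε(v)=1·0, αω(v)=14·0, βω(u)=12·0; sum ≡ 0  ⇒  +1.
(a,b)_19: α=3, u≡18; β=1, v≡3 (mod 19); (18|19)=-1, (3|19)=-1; sign (−1)^1·-1^1·-1^3 = -1.
(a,b)_3: α=-2, u≡1; β=0, v≡1 (mod 3); (1|3)=+1, (1|3)=+1; sign (−1)^0·+1^0·+1^-2 = +1.
(a,b)_13: α=1, u≡7; β=-1, v≡8 (mod 13); (7|13)=-1, (8|13)=-1; sign (−1)^0·-1^-1·-1^1 = +1.
(a,b)_23: α=2, u≡22; β=1, v≡4 (mod 23); (22|23)=-1, (4|23)=+1; sign (−1)^0·-1^1·+1^2 = -1.
|Ram(247, 96577)| = 2, even; anisotropic at {19, 23}.

[19, 23]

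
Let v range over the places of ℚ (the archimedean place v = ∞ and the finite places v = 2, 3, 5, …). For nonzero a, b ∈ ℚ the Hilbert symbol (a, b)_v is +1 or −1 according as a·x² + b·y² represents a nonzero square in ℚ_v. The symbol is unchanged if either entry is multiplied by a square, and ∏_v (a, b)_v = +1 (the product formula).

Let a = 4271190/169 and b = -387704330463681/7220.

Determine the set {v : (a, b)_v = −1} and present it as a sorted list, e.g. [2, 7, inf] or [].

[5, 11]

(a, b) ≡ (2310, -5) mod (ℚ^×)²; places V = {2, 3, 5, 7, 11, 13, 19, 41, 43, ∞}.
(a,b)_19: α=0, u≡5; β=-2, v≡3 (mod 19); (5|19)=+1, (3|19)=-1; sign (−1)^0·+1^-2·-1^0 = +1.
(a,b)_∞: sgn(2310)=+, sgn(-5)=−, so +1.
(a,b)_43: α=2, u≡4; β=0, v≡23 (mod 43); (4|43)=+1, (23|43)=+1; sign (−1)^0·+1^0·+1^2 = +1.
(a,b)_2: α=1, β=-2; u≡3, v≡3 (mod 8); ε(u)ε(v)=1·1, αω(v)=1·1, βω(u)=-2·1; sum ≡ 0  ⇒  +1.
(a,b)_7: α=1, u≡1; β=4, v≡2 (mod 7); (1|7)=+1, (2|7)=+1; sign (−1)^0·+1^4·+1^1 = +1.
(a,b)_41: α=0, u≡3; β=2, v≡18 (mod 41); (3|41)=-1, (18|41)=+1; sign (−1)^0·-1^2·+1^0 = +1.
(a,b)_13: α=-2, u≡1; β=0, v≡11 (mod 13); (1|13)=+1, (11|13)=-1; sign (−1)^0·+1^0·-1^-2 = +1.
(a,b)_11: α=1, u≡3; β=4, v≡2 (mod 11); (3|11)=+1, (2|11)=-1; sign (−1)^0·+1^4·-1^1 = -1.
(a,b)_3: α=1, u≡2; β=8, v≡1 (mod 3); (2|3)=-1, (1|3)=+1; sign (−1)^0·-1^8·+1^1 = +1.
(a,b)_5: α=1, u≡2; β=-1, v≡1 (mod 5); (2|5)=-1, (1|5)=+1; sign (−1)^0·-1^-1·+1^1 = -1.
|Ram(2310, -5)| = 2, even; anisotropic at {5, 11}.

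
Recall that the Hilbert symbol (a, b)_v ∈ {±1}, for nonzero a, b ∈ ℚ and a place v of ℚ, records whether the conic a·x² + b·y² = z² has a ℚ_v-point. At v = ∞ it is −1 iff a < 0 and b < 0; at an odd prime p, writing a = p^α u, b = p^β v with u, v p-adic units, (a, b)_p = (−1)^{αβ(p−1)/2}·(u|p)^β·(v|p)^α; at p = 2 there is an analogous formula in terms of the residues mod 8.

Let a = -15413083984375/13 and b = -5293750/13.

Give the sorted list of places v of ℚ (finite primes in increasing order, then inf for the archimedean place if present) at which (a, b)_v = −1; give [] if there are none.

[2, 7, 13, inf]

Mod squares: a ≡ -715, b ≡ -910. Check v ∈ {∞, 2, 5, 7, 11, 13}.
v=11: a=11^5·(≡5), b=11^2·(≡4) mod 11; (5|11)=+1, (4|11)=+1; (−1)^{5·2·5}·(+1)^2·(+1)^5 = +1.
v=2: v_2(a)=0, v_2(b)=1; units ≡ 5, 1 (mod 8); ε·ε+αω+βω = 0·0+0·0+1·1 ≡ 1  ⇒  (a,b)_2 = -1.
v=7: a=7^2·(≡5), b=7^1·(≡5) mod 7; (5|7)=-1, (5|7)=-1; (−1)^{2·1·3}·(-1)^1·(-1)^2 = -1.
v=∞: -715 < 0 and -910 < 0  ⇒  (a,b)_∞ = -1.
v=5: a=5^9·(≡2), b=5^5·(≡2) mod 5; (2|5)=-1, (2|5)=-1; (−1)^{9·5·2}·(-1)^5·(-1)^9 = +1.
v=13: a=13^-1·(≡1), b=13^-1·(≡6) mod 13; (1|13)=+1, (6|13)=-1; (−1)^{-1·-1·6}·(+1)^-1·(-1)^-1 = -1.
Ram(-715, -910) = {2, 7, 13, ∞}; no ℚ_2-point on the conic.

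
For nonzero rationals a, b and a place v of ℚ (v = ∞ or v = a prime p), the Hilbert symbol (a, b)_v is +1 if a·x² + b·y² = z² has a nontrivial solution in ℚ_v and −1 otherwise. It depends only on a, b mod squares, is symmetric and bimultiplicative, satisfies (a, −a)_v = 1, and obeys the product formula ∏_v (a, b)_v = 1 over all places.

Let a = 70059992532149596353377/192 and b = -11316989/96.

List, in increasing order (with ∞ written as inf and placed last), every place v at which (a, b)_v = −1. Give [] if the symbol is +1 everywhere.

[2, 3, 11, 23]

(a, b) ≡ (14376219, -188094) mod (ℚ^×)²; places V = {2, 3, 7, 11, 13, 19, 23, 29, 31, 47, ∞}.
(a,b)_7: α=2, u≡2; β=0, v≡6 (mod 7); (2|7)=+1, (6|7)=-1; sign (−1)^0·+1^0·-1^2 = +1.
(a,b)_23: α=3, u≡11; β=1, v≡22 (mod 23); (11|23)=-1, (22|23)=-1; sign (−1)^1·-1^1·-1^3 = -1.
(a,b)_47: α=3, u≡2; β=1, v≡44 (mod 47); (2|47)=+1, (44|47)=-1; sign (−1)^1·+1^1·-1^3 = +1.
(a,b)_29: α=4, u≡1; β=1, v≡11 (mod 29); (1|29)=+1, (11|29)=-1; sign (−1)^0·+1^1·-1^4 = +1.
(a,b)_13: α=1, u≡5; β=0, v≡1 (mod 13); (5|13)=-1, (1|13)=+1; sign (−1)^0·-1^0·+1^1 = +1.
(a,b)_∞: sgn(14376219)=+, sgn(-188094)=−, so +1.
(a,b)_31: α=1, u≡7; β=0, v≡19 (mod 31); (7|31)=+1, (19|31)=+1; sign (−1)^0·+1^0·+1^1 = +1.
(a,b)_19: α=2, u≡12; β=2, v≡1 (mod 19); (12|19)=-1, (1|19)=+1; sign (−1)^0·-1^2·+1^2 = +1.
(a,b)_11: α=1, u≡10; β=0, v≡8 (mod 11); (10|11)=-1, (8|11)=-1; sign (−1)^0·-1^0·-1^1 = -1.
(a,b)_3: α=-1, u≡2; β=-1, v≡2 (mod 3); (2|3)=-1, (2|3)=-1; sign (−1)^1·-1^-1·-1^-1 = -1.
(a,b)_2: α=-6, β=-5; u≡3, v≡1 (mod 8); ε(u)ε(v)=1·0, αω(v)=-6·0, βω(u)=-5·1; sum ≡ 1  ⇒  -1.
Ram(14376219, -188094) = {2, 3, 11, 23}; no ℚ_2-point on the conic.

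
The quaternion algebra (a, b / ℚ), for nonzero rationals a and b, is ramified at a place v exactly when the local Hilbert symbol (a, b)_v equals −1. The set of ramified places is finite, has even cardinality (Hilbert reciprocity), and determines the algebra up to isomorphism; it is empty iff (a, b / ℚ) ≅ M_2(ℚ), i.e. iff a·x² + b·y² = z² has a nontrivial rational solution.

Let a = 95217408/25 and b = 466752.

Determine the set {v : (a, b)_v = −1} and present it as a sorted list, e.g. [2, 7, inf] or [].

[3, 17]

Mod squares: a ≡ 143, b ≡ 7293. Check v ∈ {∞, 2, 3, 5, 11, 13, 17}.
v=3: a=3^2·(≡2), b=3^1·(≡1) mod 3; (2|3)=-1, (1|3)=+1; (−1)^{2·1·1}·(-1)^1·(+1)^2 = -1.
v=2: v_2(a)=8, v_2(b)=6; units ≡ 7, 5 (mod 8); ε·ε+αω+βω = 1·0+8·1+6·0 ≡ 0  ⇒  (a,b)_2 = +1.
v=5: a=5^-2·(≡3), b=5^0·(≡2) mod 5; (3|5)=-1, (2|5)=-1; (−1)^{-2·0·2}·(-1)^0·(-1)^-2 = +1.
v=13: a=13^1·(≡5), b=13^1·(≡11) mod 13; (5|13)=-1, (11|13)=-1; (−1)^{1·1·6}·(-1)^1·(-1)^1 = +1.
v=∞: 143 > 0 and 7293 > 0  ⇒  (a,b)_∞ = +1.
v=11: a=11^1·(≡10), b=11^1·(≡5) mod 11; (10|11)=-1, (5|11)=+1; (−1)^{1·1·5}·(-1)^1·(+1)^1 = +1.
v=17: a=17^2·(≡10), b=17^1·(≡1) mod 17; (10|17)=-1, (1|17)=+1; (−1)^{2·1·8}·(-1)^1·(+1)^2 = -1.
(143, 7293 / ℚ) ramifies at {3, 17}: a division algebra.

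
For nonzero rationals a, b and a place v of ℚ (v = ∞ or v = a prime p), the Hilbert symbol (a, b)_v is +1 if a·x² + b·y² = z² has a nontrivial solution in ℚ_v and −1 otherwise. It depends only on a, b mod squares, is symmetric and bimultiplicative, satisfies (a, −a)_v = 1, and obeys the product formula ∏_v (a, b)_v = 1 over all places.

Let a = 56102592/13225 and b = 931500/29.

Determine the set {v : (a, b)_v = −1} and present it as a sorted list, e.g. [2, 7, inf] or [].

(a, b) ≡ (5187, 3335) mod (ℚ^×)²; places V = {2, 3, 5, 7, 13, 19, 23, 29, ∞}.
(a,b)_7: α=1, u≡3; β=0, v≡3 (mod 7); (3|7)=-1, (3|7)=-1; sign (−1)^0·-1^0·-1^1 = -1.
(a,b)_3: α=1, u≡1; β=4, v≡2 (mod 3); (1|3)=+1, (2|3)=-1; sign (−1)^0·+1^4·-1^1 = -1.
(a,b)_23: α=-2, u≡13; β=1, v≡11 (mod 23); (13|23)=+1, (11|23)=-1; sign (−1)^0·+1^1·-1^-2 = +1.
(a,b)_19: α=1, u≡16; β=0, v≡12 (mod 19); (16|19)=+1, (12|19)=-1; sign (−1)^0·+1^0·-1^1 = -1.
(a,b)_5: α=-2, u≡3; β=3, v≡3 (mod 5); (3|5)=-1, (3|5)=-1; sign (−1)^0·-1^3·-1^-2 = -1.
(a,b)_13: α=3, u≡1; β=0, v≡8 (mod 13); (1|13)=+1, (8|13)=-1; sign (−1)^0·+1^0·-1^3 = -1.
(a,b)_∞: sgn(5187)=+, sgn(3335)=+, so +1.
(a,b)_2: α=6, β=2; u≡3, v≡7 (mod 8); ε(u)ε(v)=1·1, αω(v)=6·0, βω(u)=2·1; sum ≡ 1  ⇒  -1.
(a,b)_29: α=0, u≡4; β=-1, v≡20 (mod 29); (4|29)=+1, (20|29)=+1; sign (−1)^0·+1^-1·+1^0 = +1.
Ram(5187, 3335) = {2, 3, 5, 7, 13, 19}; no ℚ_2-point on the conic.

[2, 3, 5, 7, 13, 19]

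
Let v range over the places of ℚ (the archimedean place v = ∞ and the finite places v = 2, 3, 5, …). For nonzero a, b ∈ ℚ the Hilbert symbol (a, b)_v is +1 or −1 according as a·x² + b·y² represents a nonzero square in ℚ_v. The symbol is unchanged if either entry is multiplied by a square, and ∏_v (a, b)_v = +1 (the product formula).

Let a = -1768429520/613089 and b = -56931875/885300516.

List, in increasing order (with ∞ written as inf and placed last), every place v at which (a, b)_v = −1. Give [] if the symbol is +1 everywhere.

[11, inf]

(a, b) ≡ (-5405, -11) mod (ℚ^×)²; places V = {2, 3, 5, 7, 11, 13, 19, 23, 29, 47, ∞}.
(a,b)_23: α=1, u≡1; β=0, v≡18 (mod 23); (1|23)=+1, (18|23)=+1; sign (−1)^0·+1^0·+1^1 = +1.
(a,b)_47: α=1, u≡30; β=0, v≡34 (mod 47); (30|47)=-1, (34|47)=+1; sign (−1)^0·-1^0·+1^1 = +1.
(a,b)_3: α=-6, u≡1; β=-6, v≡1 (mod 3); (1|3)=+1, (1|3)=+1; sign (−1)^0·+1^-6·+1^-6 = +1.
(a,b)_11: α=2, u≡2; β=1, v≡7 (mod 11); (2|11)=-1, (7|11)=-1; sign (−1)^0·-1^1·-1^2 = -1.
(a,b)_13: α=2, u≡4; β=2, v≡8 (mod 13); (4|13)=+1, (8|13)=-1; sign (−1)^0·+1^2·-1^2 = +1.
(a,b)_29: α=-2, u≡27; β=-2, v≡11 (mod 29); (27|29)=-1, (11|29)=-1; sign (−1)^0·-1^-2·-1^-2 = +1.
(a,b)_5: α=1, u≡4; β=4, v≡4 (mod 5); (4|5)=+1, (4|5)=+1; sign (−1)^0·+1^4·+1^1 = +1.
(a,b)_∞: sgn(-5405)=−, sgn(-11)=−, so -1.
(a,b)_19: α=0, u≡12; β=-2, v≡15 (mod 19); (12|19)=-1, (15|19)=-1; sign (−1)^0·-1^-2·-1^0 = +1.
(a,b)_7: α=0, u≡3; β=2, v≡3 (mod 7); (3|7)=-1, (3|7)=-1; sign (−1)^0·-1^2·-1^0 = +1.
(a,b)_2: α=4, β=-2; u≡3, v≡5 (mod 8); ε(u)ε(v)=1·0, αω(v)=4·1, βω(u)=-2·1; sum ≡ 0  ⇒  +1.
|Ram(-5405, -11)| = 2, even; anisotropic at {11, ∞}.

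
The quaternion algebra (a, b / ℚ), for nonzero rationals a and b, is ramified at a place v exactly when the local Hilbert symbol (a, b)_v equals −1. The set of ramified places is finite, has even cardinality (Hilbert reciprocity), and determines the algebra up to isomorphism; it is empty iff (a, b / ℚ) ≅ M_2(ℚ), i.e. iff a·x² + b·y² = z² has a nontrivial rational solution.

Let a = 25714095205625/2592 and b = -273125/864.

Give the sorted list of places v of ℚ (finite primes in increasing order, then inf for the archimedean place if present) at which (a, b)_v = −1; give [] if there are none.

[23, 29]

(a, b) ≡ (430882, -2622) mod (ℚ^×)²; places V = {2, 3, 5, 17, 19, 23, 29, ∞}.
(a,b)_2: α=-5, β=-5; u≡1, v≡1 (mod 8); ε(u)ε(v)=0·0, αω(v)=-5·0, βω(u)=-5·0; sum ≡ 0  ⇒  +1.
(a,b)_∞: sgn(430882)=+, sgn(-2622)=−, so +1.
(a,b)_3: α=-4, u≡1; β=-3, v≡2 (mod 3); (1|3)=+1, (2|3)=-1; sign (−1)^0·+1^-3·-1^-4 = +1.
(a,b)_23: α=3, u≡1; β=1, v≡3 (mod 23); (1|23)=+1, (3|23)=+1; sign (−1)^1·+1^1·+1^3 = -1.
(a,b)_29: α=1, u≡8; β=0, v≡15 (mod 29); (8|29)=-1, (15|29)=-1; sign (−1)^0·-1^0·-1^1 = -1.
(a,b)_19: α=3, u≡16; β=1, v≡3 (mod 19); (16|19)=+1, (3|19)=-1; sign (−1)^1·+1^1·-1^3 = +1.
(a,b)_5: α=4, u≡2; β=4, v≡2 (mod 5); (2|5)=-1, (2|5)=-1; sign (−1)^0·-1^4·-1^4 = +1.
(a,b)_17: α=1, u≡2; β=0, v≡1 (mod 17); (2|17)=+1, (1|17)=+1; sign (−1)^0·+1^0·+1^1 = +1.
Ram(430882, -2622) = {23, 29}; no ℚ_23-point on the conic.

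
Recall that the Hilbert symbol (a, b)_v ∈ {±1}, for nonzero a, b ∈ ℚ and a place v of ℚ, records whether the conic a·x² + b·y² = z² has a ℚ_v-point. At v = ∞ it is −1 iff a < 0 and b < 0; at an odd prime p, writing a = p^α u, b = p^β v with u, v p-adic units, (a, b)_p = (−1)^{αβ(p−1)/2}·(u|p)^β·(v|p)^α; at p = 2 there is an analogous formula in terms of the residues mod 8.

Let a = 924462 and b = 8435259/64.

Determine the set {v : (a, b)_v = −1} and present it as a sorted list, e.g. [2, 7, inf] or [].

Mod squares: a ≡ 102718, b ≡ 11571. Check v ∈ {∞, 2, 3, 7, 11, 19, 23, 29}.
v=3: a=3^2·(≡1), b=3^7·(≡2) mod 3; (1|3)=+1, (2|3)=-1; (−1)^{2·7·1}·(+1)^7·(-1)^2 = +1.
v=7: a=7^1·(≡4), b=7^1·(≡1) mod 7; (4|7)=+1, (1|7)=+1; (−1)^{1·1·3}·(+1)^1·(+1)^1 = -1.
v=23: a=23^1·(≡13), b=23^0·(≡12) mod 23; (13|23)=+1, (12|23)=+1; (−1)^{1·0·11}·(+1)^0·(+1)^1 = +1.
v=∞: 102718 > 0 and 11571 > 0  ⇒  (a,b)_∞ = +1.
v=19: a=19^0·(≡17), b=19^1·(≡1) mod 19; (17|19)=+1, (1|19)=+1; (−1)^{0·1·9}·(+1)^1·(+1)^0 = +1.
v=2: v_2(a)=1, v_2(b)=-6; units ≡ 7, 3 (mod 8); ε·ε+αω+βω = 1·1+1·1+-6·0 ≡ 0  ⇒  (a,b)_2 = +1.
v=11: a=11^1·(≡2), b=11^0·(≡7) mod 11; (2|11)=-1, (7|11)=-1; (−1)^{1·0·5}·(-1)^0·(-1)^1 = -1.
v=29: a=29^1·(≡7), b=29^1·(≡5) mod 29; (7|29)=+1, (5|29)=+1; (−1)^{1·1·14}·(+1)^1·(+1)^1 = +1.
(102718, 11571 / ℚ) ramifies at {7, 11}: a division algebra.

[7, 11]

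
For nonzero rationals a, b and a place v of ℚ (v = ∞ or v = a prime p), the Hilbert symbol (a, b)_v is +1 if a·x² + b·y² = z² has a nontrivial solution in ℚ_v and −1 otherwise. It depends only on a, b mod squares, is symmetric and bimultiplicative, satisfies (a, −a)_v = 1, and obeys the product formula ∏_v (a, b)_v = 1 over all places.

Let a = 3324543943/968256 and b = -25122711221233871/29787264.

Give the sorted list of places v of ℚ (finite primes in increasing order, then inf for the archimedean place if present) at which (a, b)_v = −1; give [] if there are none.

Mod squares: a ≡ 7, b ≡ -18734. Check v ∈ {∞, 2, 3, 7, 13, 17, 19, 29, 31, 37, 41}.
v=∞: 7 > 0 and -18734 < 0  ⇒  (a,b)_∞ = +1.
v=3: a=3^-2·(≡1), b=3^-4·(≡1) mod 3; (1|3)=+1, (1|3)=+1; (−1)^{-2·-4·1}·(+1)^-4·(+1)^-2 = +1.
v=41: a=41^-2·(≡13), b=41^0·(≡27) mod 41; (13|41)=-1, (27|41)=-1; (−1)^{-2·0·20}·(-1)^0·(-1)^-2 = +1.
v=31: a=31^2·(≡9), b=31^2·(≡21) mod 31; (9|31)=+1, (21|31)=-1; (−1)^{2·2·15}·(+1)^2·(-1)^2 = +1.
v=13: a=13^0·(≡2), b=13^-2·(≡1) mod 13; (2|13)=-1, (1|13)=+1; (−1)^{0·-2·6}·(-1)^-2·(+1)^0 = +1.
v=2: v_2(a)=-6, v_2(b)=-7; units ≡ 7, 1 (mod 8); ε·ε+αω+βω = 1·0+-6·0+-7·0 ≡ 0  ⇒  (a,b)_2 = +1.
v=7: a=7^1·(≡2), b=7^2·(≡3) mod 7; (2|7)=+1, (3|7)=-1; (−1)^{1·2·3}·(+1)^2·(-1)^1 = -1.
v=19: a=19^2·(≡6), b=19^1·(≡8) mod 19; (6|19)=+1, (8|19)=-1; (−1)^{2·1·9}·(+1)^1·(-1)^2 = +1.
v=17: a=17^0·(≡6), b=17^-1·(≡10) mod 17; (6|17)=-1, (10|17)=-1; (−1)^{0·-1·8}·(-1)^-1·(-1)^0 = -1.
v=29: a=29^0·(≡24), b=29^5·(≡15) mod 29; (24|29)=+1, (15|29)=-1; (−1)^{0·5·14}·(+1)^5·(-1)^0 = +1.
v=37: a=37^2·(≡21), b=37^2·(≡12) mod 37; (21|37)=+1, (12|37)=+1; (−1)^{2·2·18}·(+1)^2·(+1)^2 = +1.
(7, -18734 / ℚ) ramifies at {7, 17}: a division algebra.

[7, 17]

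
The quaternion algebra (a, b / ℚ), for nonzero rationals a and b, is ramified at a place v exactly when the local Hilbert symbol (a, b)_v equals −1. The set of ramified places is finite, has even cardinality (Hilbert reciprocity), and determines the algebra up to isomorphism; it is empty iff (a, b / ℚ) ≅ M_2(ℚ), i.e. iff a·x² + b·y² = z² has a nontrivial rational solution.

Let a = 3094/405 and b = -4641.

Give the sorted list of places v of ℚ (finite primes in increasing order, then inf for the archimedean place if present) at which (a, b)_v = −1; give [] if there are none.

(a, b) ≡ (15470, -4641) mod (ℚ^×)²; places V = {2, 3, 5, 7, 13, 17, ∞}.
(a,b)_7: α=1, u≡6; β=1, v≡2 (mod 7); (6|7)=-1, (2|7)=+1; sign (−1)^1·-1^1·+1^1 = +1.
(a,b)_5: α=-1, u≡4; β=0, v≡4 (mod 5); (4|5)=+1, (4|5)=+1; sign (−1)^0·+1^0·+1^-1 = +1.
(a,b)_2: α=1, β=0; u≡7, v≡7 (mod 8); ε(u)ε(v)=1·1, αω(v)=1·0, βω(u)=0·0; sum ≡ 1  ⇒  -1.
(a,b)_3: α=-4, u≡2; β=1, v≡1 (mod 3); (2|3)=-1, (1|3)=+1; sign (−1)^0·-1^1·+1^-4 = -1.
(a,b)_13: α=1, u≡2; β=1, v≡7 (mod 13); (2|13)=-1, (7|13)=-1; sign (−1)^0·-1^1·-1^1 = +1.
(a,b)_17: α=1, u≡13; β=1, v≡16 (mod 17); (13|17)=+1, (16|17)=+1; sign (−1)^0·+1^1·+1^1 = +1.
(a,b)_∞: sgn(15470)=+, sgn(-4641)=−, so +1.
(15470, -4641 / ℚ) ramifies at {2, 3}: a division algebra.

[2, 3]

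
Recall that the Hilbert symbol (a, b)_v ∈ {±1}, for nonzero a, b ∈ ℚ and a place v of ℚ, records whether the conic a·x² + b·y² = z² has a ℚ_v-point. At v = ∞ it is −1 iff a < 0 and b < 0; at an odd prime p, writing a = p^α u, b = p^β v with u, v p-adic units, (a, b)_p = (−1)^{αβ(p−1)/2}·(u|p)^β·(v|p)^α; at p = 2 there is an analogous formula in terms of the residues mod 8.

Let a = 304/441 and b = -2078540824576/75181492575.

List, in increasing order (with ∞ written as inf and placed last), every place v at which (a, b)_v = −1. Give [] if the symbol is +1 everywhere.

[2, 7]

(a, b) ≡ (19, -133) mod (ℚ^×)²; places V = {2, 3, 5, 7, 17, 19, 47, ∞}.
(a,b)_∞: sgn(19)=+, sgn(-133)=−, so +1.
(a,b)_47: α=0, u≡43; β=-2, v≡7 (mod 47); (43|47)=-1, (7|47)=+1; sign (−1)^0·-1^-2·+1^0 = +1.
(a,b)_17: α=0, u≡2; β=2, v≡12 (mod 17); (2|17)=+1, (12|17)=-1; sign (−1)^0·+1^2·-1^0 = +1.
(a,b)_19: α=1, u≡4; β=3, v≡18 (mod 19); (4|19)=+1, (18|19)=-1; sign (−1)^1·+1^3·-1^1 = +1.
(a,b)_7: α=-2, u≡5; β=-5, v≡1 (mod 7); (5|7)=-1, (1|7)=+1; sign (−1)^0·-1^-5·+1^-2 = -1.
(a,b)_5: α=0, u≡4; β=-2, v≡3 (mod 5); (4|5)=+1, (3|5)=-1; sign (−1)^0·+1^-2·-1^0 = +1.
(a,b)_2: α=4, β=20; u≡3, v≡3 (mod 8); ε(u)ε(v)=1·1, αω(v)=4·1, βω(u)=20·1; sum ≡ 1  ⇒  -1.
(a,b)_3: α=-2, u≡1; β=-4, v≡2 (mod 3); (1|3)=+1, (2|3)=-1; sign (−1)^0·+1^-4·-1^-2 = +1.
Ram(19, -133) = {2, 7}; no ℚ_2-point on the conic.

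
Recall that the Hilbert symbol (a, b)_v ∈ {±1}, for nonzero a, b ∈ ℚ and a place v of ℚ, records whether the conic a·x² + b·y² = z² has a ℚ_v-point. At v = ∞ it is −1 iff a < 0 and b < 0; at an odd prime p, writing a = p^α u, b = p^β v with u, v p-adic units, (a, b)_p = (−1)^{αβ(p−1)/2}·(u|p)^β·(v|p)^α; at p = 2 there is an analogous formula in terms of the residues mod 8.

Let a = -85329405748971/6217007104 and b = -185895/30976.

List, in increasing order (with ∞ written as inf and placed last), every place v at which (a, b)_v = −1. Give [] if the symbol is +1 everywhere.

(a, b) ≡ (-19, -255) mod (ℚ^×)²; places V = {2, 3, 5, 7, 11, 17, 19, ∞}.
(a,b)_5: α=0, u≡1; β=1, v≡1 (mod 5); (1|5)=+1, (1|5)=+1; sign (−1)^0·+1^1·+1^0 = +1.
(a,b)_∞: sgn(-19)=−, sgn(-255)=−, so -1.
(a,b)_3: α=16, u≡2; β=7, v≡2 (mod 3); (2|3)=-1, (2|3)=-1; sign (−1)^0·-1^7·-1^16 = -1.
(a,b)_11: α=-2, u≡9; β=-2, v≡9 (mod 11); (9|11)=+1, (9|11)=+1; sign (−1)^0·+1^-2·+1^-2 = +1.
(a,b)_19: α=3, u≡2; β=0, v≡16 (mod 19); (2|19)=-1, (16|19)=+1; sign (−1)^0·-1^0·+1^3 = +1.
(a,b)_17: α=2, u≡15; β=1, v≡15 (mod 17); (15|17)=+1, (15|17)=+1; sign (−1)^0·+1^1·+1^2 = +1.
(a,b)_2: α=-20, β=-8; u≡5, v≡1 (mod 8); ε(u)ε(v)=0·0, αω(v)=-20·0, βω(u)=-8·1; sum ≡ 0  ⇒  +1.
(a,b)_7: α=-2, u≡1; β=0, v≡4 (mod 7); (1|7)=+1, (4|7)=+1; sign (−1)^0·+1^0·+1^-2 = +1.
(-19, -255 / ℚ) ramifies at {3, ∞}: a division algebra.

[3, inf]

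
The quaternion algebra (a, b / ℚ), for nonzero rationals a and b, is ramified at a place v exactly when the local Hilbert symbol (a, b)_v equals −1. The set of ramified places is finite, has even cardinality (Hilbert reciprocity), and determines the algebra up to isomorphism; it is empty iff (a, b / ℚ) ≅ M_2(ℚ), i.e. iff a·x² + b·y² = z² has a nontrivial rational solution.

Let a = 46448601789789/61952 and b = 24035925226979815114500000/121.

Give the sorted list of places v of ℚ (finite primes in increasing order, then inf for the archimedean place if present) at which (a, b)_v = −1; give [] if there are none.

[17, 43]

(a, b) ≡ (48993082, 1978) mod (ℚ^×)²; places V = {2, 3, 5, 11, 17, 23, 31, 43, 47, ∞}.
(a,b)_11: α=-2, u≡2; β=-2, v≡4 (mod 11); (2|11)=-1, (4|11)=+1; sign (−1)^0·-1^-2·+1^-2 = +1.
(a,b)_2: α=-9, β=5; u≡5, v≡5 (mod 8); ε(u)ε(v)=0·0, αω(v)=-9·1, βω(u)=5·1; sum ≡ 0  ⇒  +1.
(a,b)_43: α=1, u≡37; β=3, v≡5 (mod 43); (37|43)=-1, (5|43)=-1; sign (−1)^1·-1^3·-1^1 = -1.
(a,b)_17: α=3, u≡8; β=2, v≡11 (mod 17); (8|17)=+1, (11|17)=-1; sign (−1)^0·+1^2·-1^3 = -1.
(a,b)_23: α=1, u≡13; β=3, v≡19 (mod 23); (13|23)=+1, (19|23)=-1; sign (−1)^1·+1^3·-1^1 = +1.
(a,b)_31: α=1, u≡21; β=2, v≡9 (mod 31); (21|31)=-1, (9|31)=+1; sign (−1)^0·-1^2·+1^1 = +1.
(a,b)_5: α=0, u≡2; β=6, v≡3 (mod 5); (2|5)=-1, (3|5)=-1; sign (−1)^0·-1^6·-1^0 = +1.
(a,b)_47: α=1, u≡11; β=2, v≡42 (mod 47); (11|47)=-1, (42|47)=+1; sign (−1)^0·-1^2·+1^1 = +1.
(a,b)_3: α=8, u≡1; β=4, v≡1 (mod 3); (1|3)=+1, (1|3)=+1; sign (−1)^0·+1^4·+1^8 = +1.
(a,b)_∞: sgn(48993082)=+, sgn(1978)=+, so +1.
|Ram(48993082, 1978)| = 2, even; anisotropic at {17, 43}.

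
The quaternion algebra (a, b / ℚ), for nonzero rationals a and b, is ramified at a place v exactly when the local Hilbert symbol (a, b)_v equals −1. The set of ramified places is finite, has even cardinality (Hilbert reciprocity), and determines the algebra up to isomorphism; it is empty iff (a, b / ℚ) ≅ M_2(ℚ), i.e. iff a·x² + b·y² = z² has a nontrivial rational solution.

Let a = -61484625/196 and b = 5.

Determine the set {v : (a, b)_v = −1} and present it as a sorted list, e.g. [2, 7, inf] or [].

[5, 43]

(a, b) ≡ (-273265, 5) mod (ℚ^×)²; places V = {2, 3, 5, 7, 31, 41, 43, ∞}.
(a,b)_5: α=3, u≡3; β=1, v≡1 (mod 5); (3|5)=-1, (1|5)=+1; sign (−1)^0·-1^1·+1^3 = -1.
(a,b)_31: α=1, u≡16; β=0, v≡5 (mod 31); (16|31)=+1, (5|31)=+1; sign (−1)^0·+1^0·+1^1 = +1.
(a,b)_43: α=1, u≡36; β=0, v≡5 (mod 43); (36|43)=+1, (5|43)=-1; sign (−1)^0·+1^0·-1^1 = -1.
(a,b)_3: α=2, u≡2; β=0, v≡2 (mod 3); (2|3)=-1, (2|3)=-1; sign (−1)^0·-1^0·-1^2 = +1.
(a,b)_∞: sgn(-273265)=−, sgn(5)=+, so +1.
(a,b)_41: α=1, u≡1; β=0, v≡5 (mod 41); (1|41)=+1, (5|41)=+1; sign (−1)^0·+1^0·+1^1 = +1.
(a,b)_2: α=-2, β=0; u≡7, v≡5 (mod 8); ε(u)ε(v)=1·0, αω(v)=-2·1, βω(u)=0·0; sum ≡ 0  ⇒  +1.
(a,b)_7: α=-2, u≡2; β=0, v≡5 (mod 7); (2|7)=+1, (5|7)=-1; sign (−1)^0·+1^0·-1^-2 = +1.
(-273265, 5 / ℚ) ramifies at {5, 43}: a division algebra.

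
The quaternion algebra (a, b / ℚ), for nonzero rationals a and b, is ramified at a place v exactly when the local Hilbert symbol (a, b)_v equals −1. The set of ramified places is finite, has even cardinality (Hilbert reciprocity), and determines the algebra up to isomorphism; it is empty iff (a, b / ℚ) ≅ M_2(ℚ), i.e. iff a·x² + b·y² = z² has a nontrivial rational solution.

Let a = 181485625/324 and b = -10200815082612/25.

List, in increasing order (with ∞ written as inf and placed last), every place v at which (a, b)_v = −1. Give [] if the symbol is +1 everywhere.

[7, 11, 29, 31]

(a, b) ≡ (290377, -933317) mod (ℚ^×)²; places V = {2, 3, 5, 7, 11, 17, 19, 23, 29, 31, ∞}.
(a,b)_29: α=1, u≡14; β=2, v≡10 (mod 29); (14|29)=-1, (10|29)=-1; sign (−1)^0·-1^2·-1^1 = -1.
(a,b)_∞: sgn(290377)=+, sgn(-933317)=−, so +1.
(a,b)_31: α=1, u≡4; β=1, v≡28 (mod 31); (4|31)=+1, (28|31)=+1; sign (−1)^1·+1^1·+1^1 = -1.
(a,b)_5: α=4, u≡3; β=-2, v≡3 (mod 5); (3|5)=-1, (3|5)=-1; sign (−1)^0·-1^-2·-1^4 = +1.
(a,b)_11: α=0, u≡7; β=1, v≡7 (mod 11); (7|11)=-1, (7|11)=-1; sign (−1)^0·-1^1·-1^0 = -1.
(a,b)_17: α=1, u≡16; β=1, v≡4 (mod 17); (16|17)=+1, (4|17)=+1; sign (−1)^0·+1^1·+1^1 = +1.
(a,b)_2: α=-2, β=2; u≡1, v≡3 (mod 8); ε(u)ε(v)=0·1, αω(v)=-2·1, βω(u)=2·0; sum ≡ 0  ⇒  +1.
(a,b)_7: α=0, u≡3; β=1, v≡5 (mod 7); (3|7)=-1, (5|7)=-1; sign (−1)^0·-1^1·-1^0 = -1.
(a,b)_3: α=-4, u≡1; β=2, v≡1 (mod 3); (1|3)=+1, (1|3)=+1; sign (−1)^0·+1^2·+1^-4 = +1.
(a,b)_19: α=1, u≡5; β=2, v≡11 (mod 19); (5|19)=+1, (11|19)=+1; sign (−1)^0·+1^2·+1^1 = +1.
(a,b)_23: α=0, u≡4; β=1, v≡12 (mod 23); (4|23)=+1, (12|23)=+1; sign (−1)^0·+1^1·+1^0 = +1.
|Ram(290377, -933317)| = 4, even; anisotropic at {7, 11, 29, 31}.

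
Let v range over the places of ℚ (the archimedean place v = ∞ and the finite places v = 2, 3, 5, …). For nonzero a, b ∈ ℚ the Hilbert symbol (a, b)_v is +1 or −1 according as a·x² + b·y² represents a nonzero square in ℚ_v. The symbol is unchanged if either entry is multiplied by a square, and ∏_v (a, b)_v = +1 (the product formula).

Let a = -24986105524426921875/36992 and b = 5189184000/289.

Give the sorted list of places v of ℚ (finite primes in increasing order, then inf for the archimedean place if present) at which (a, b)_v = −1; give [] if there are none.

[3, 13]

Mod squares: a ≡ -6006, b ≡ 10010. Check v ∈ {∞, 2, 3, 5, 7, 11, 13, 17}.
v=17: a=17^-2·(≡10), b=17^-2·(≡11) mod 17; (10|17)=-1, (11|17)=-1; (−1)^{-2·-2·8}·(-1)^-2·(-1)^-2 = +1.
v=∞: -6006 < 0 and 10010 > 0  ⇒  (a,b)_∞ = +1.
v=5: a=5^6·(≡1), b=5^3·(≡3) mod 5; (1|5)=+1, (3|5)=-1; (−1)^{6·3·2}·(+1)^3·(-1)^6 = +1.
v=3: a=3^13·(≡2), b=3^4·(≡2) mod 3; (2|3)=-1, (2|3)=-1; (−1)^{13·4·1}·(-1)^4·(-1)^13 = -1.
v=13: a=13^3·(≡7), b=13^1·(≡12) mod 13; (7|13)=-1, (12|13)=+1; (−1)^{3·1·6}·(-1)^1·(+1)^3 = -1.
v=2: v_2(a)=-7, v_2(b)=9; units ≡ 5, 5 (mod 8); ε·ε+αω+βω = 0·0+-7·1+9·1 ≡ 0  ⇒  (a,b)_2 = +1.
v=7: a=7^3·(≡6), b=7^1·(≡1) mod 7; (6|7)=-1, (1|7)=+1; (−1)^{3·1·3}·(-1)^1·(+1)^3 = +1.
v=11: a=11^3·(≡4), b=11^1·(≡8) mod 11; (4|11)=+1, (8|11)=-1; (−1)^{3·1·5}·(+1)^1·(-1)^3 = +1.
Ram(-6006, 10010) = {3, 13}; no ℚ_3-point on the conic.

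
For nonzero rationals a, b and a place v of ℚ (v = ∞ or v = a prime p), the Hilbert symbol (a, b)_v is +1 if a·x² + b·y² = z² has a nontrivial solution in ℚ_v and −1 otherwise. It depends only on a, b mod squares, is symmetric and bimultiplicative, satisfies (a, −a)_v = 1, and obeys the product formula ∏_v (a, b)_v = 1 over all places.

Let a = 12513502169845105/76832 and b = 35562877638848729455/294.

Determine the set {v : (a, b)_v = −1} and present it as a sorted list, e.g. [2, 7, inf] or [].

[2, 3, 5, 13, 29, 37]

Mod squares: a ≡ 6290, b ≡ 2114970. Check v ∈ {∞, 2, 3, 5, 7, 11, 13, 17, 23, 29, 37}.
v=13: a=13^4·(≡6), b=13^1·(≡6) mod 13; (6|13)=-1, (6|13)=-1; (−1)^{4·1·6}·(-1)^1·(-1)^4 = -1.
v=2: v_2(a)=-5, v_2(b)=-1; units ≡ 1, 5 (mod 8); ε·ε+αω+βω = 0·0+-5·1+-1·0 ≡ 1  ⇒  (a,b)_2 = -1.
v=3: a=3^0·(≡2), b=3^-1·(≡2) mod 3; (2|3)=-1, (2|3)=-1; (−1)^{0·-1·1}·(-1)^-1·(-1)^0 = -1.
v=11: a=11^2·(≡5), b=11^3·(≡1) mod 11; (5|11)=+1, (1|11)=+1; (−1)^{2·3·5}·(+1)^3·(+1)^2 = +1.
v=7: a=7^-4·(≡4), b=7^-2·(≡1) mod 7; (4|7)=+1, (1|7)=+1; (−1)^{-4·-2·3}·(+1)^-2·(+1)^-4 = +1.
v=∞: 6290 > 0 and 2114970 > 0  ⇒  (a,b)_∞ = +1.
v=5: a=5^1·(≡3), b=5^1·(≡4) mod 5; (3|5)=-1, (4|5)=+1; (−1)^{1·1·2}·(-1)^1·(+1)^1 = -1.
v=37: a=37^3·(≡17), b=37^4·(≡20) mod 37; (17|37)=-1, (20|37)=-1; (−1)^{3·4·18}·(-1)^4·(-1)^3 = -1.
v=23: a=23^0·(≡17), b=23^2·(≡14) mod 23; (17|23)=-1, (14|23)=-1; (−1)^{0·2·11}·(-1)^2·(-1)^0 = +1.
v=29: a=29^2·(≡19), b=29^3·(≡13) mod 29; (19|29)=-1, (13|29)=+1; (−1)^{2·3·14}·(-1)^3·(+1)^2 = -1.
v=17: a=17^1·(≡2), b=17^1·(≡9) mod 17; (2|17)=+1, (9|17)=+1; (−1)^{1·1·8}·(+1)^1·(+1)^1 = +1.
(6290, 2114970 / ℚ) ramifies at {2, 3, 5, 13, 29, 37}: a division algebra.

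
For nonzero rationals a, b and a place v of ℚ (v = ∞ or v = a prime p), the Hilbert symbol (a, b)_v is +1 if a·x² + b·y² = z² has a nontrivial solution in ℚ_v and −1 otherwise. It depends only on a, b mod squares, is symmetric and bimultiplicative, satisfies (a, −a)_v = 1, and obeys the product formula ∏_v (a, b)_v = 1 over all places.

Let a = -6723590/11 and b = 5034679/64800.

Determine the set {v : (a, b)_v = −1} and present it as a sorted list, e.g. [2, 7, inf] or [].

[2, 5, 11, 31]

(a, b) ≡ (-139810, 62) mod (ℚ^×)²; places V = {2, 3, 5, 11, 13, 23, 31, 41, ∞}.
(a,b)_31: α=1, u≡10; β=3, v≡20 (mod 31); (10|31)=+1, (20|31)=+1; sign (−1)^1·+1^3·+1^1 = -1.
(a,b)_5: α=1, u≡2; β=-2, v≡2 (mod 5); (2|5)=-1, (2|5)=-1; sign (−1)^0·-1^-2·-1^1 = -1.
(a,b)_41: α=1, u≡27; β=0, v≡37 (mod 41); (27|41)=-1, (37|41)=+1; sign (−1)^0·-1^0·+1^1 = +1.
(a,b)_∞: sgn(-139810)=−, sgn(62)=+, so +1.
(a,b)_13: α=0, u≡8; β=2, v≡1 (mod 13); (8|13)=-1, (1|13)=+1; sign (−1)^0·-1^2·+1^0 = +1.
(a,b)_3: α=0, u≡2; β=-4, v≡2 (mod 3); (2|3)=-1, (2|3)=-1; sign (−1)^0·-1^-4·-1^0 = +1.
(a,b)_2: α=1, β=-5; u≡7, v≡7 (mod 8); ε(u)ε(v)=1·1, αω(v)=1·0, βω(u)=-5·0; sum ≡ 1  ⇒  -1.
(a,b)_23: α=2, u≡5; β=0, v≡13 (mod 23); (5|23)=-1, (13|23)=+1; sign (−1)^0·-1^0·+1^2 = +1.
(a,b)_11: α=-1, u≡6; β=0, v≡10 (mod 11); (6|11)=-1, (10|11)=-1; sign (−1)^0·-1^0·-1^-1 = -1.
Ram(-139810, 62) = {2, 5, 11, 31}; no ℚ_2-point on the conic.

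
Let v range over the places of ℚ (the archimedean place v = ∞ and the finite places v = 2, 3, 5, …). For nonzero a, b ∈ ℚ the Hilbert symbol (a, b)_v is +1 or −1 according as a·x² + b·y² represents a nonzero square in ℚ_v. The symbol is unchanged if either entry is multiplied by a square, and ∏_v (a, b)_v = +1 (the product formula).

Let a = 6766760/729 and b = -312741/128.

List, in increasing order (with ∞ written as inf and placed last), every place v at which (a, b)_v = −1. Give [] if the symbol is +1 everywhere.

Mod squares: a ≡ 10010, b ≡ -858. Check v ∈ {∞, 2, 3, 5, 7, 11, 13}.
v=5: a=5^1·(≡3), b=5^0·(≡3) mod 5; (3|5)=-1, (3|5)=-1; (−1)^{1·0·2}·(-1)^0·(-1)^1 = -1.
v=2: v_2(a)=3, v_2(b)=-7; units ≡ 5, 3 (mod 8); ε·ε+αω+βω = 0·1+3·1+-7·1 ≡ 0  ⇒  (a,b)_2 = +1.
v=13: a=13^3·(≡12), b=13^1·(≡10) mod 13; (12|13)=+1, (10|13)=+1; (−1)^{3·1·6}·(+1)^1·(+1)^3 = +1.
v=∞: 10010 > 0 and -858 < 0  ⇒  (a,b)_∞ = +1.
v=7: a=7^1·(≡1), b=7^0·(≡6) mod 7; (1|7)=+1, (6|7)=-1; (−1)^{1·0·3}·(+1)^0·(-1)^1 = -1.
v=11: a=11^1·(≡6), b=11^1·(≡10) mod 11; (6|11)=-1, (10|11)=-1; (−1)^{1·1·5}·(-1)^1·(-1)^1 = -1.
v=3: a=3^-6·(≡2), b=3^7·(≡2) mod 3; (2|3)=-1, (2|3)=-1; (−1)^{-6·7·1}·(-1)^7·(-1)^-6 = -1.
Ram(10010, -858) = {3, 5, 7, 11}; no ℚ_3-point on the conic.

[3, 5, 7, 11]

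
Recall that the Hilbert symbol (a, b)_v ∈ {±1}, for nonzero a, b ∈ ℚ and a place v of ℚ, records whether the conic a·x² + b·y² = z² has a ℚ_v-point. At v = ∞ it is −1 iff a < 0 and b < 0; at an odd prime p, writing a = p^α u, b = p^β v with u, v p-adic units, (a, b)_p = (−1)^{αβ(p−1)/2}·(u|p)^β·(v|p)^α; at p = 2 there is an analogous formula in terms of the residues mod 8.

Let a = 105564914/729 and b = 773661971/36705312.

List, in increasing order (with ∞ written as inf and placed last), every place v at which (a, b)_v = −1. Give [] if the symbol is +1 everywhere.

[2, 13, 37, 41]

(a, b) ≡ (2154386, 3478) mod (ℚ^×)²; places V = {2, 3, 7, 13, 17, 23, 29, 37, 41, 43, 47, ∞}.
(a,b)_41: α=1, u≡37; β=0, v≡14 (mod 41); (37|41)=+1, (14|41)=-1; sign (−1)^0·+1^0·-1^1 = -1.
(a,b)_47: α=1, u≡5; β=1, v≡9 (mod 47); (5|47)=-1, (9|47)=+1; sign (−1)^1·-1^1·+1^1 = +1.
(a,b)_43: α=1, u≡22; β=0, v≡23 (mod 43); (22|43)=-1, (23|43)=+1; sign (−1)^0·-1^0·+1^1 = +1.
(a,b)_2: α=1, β=-5; u≡1, v≡3 (mod 8); ε(u)ε(v)=0·1, αω(v)=1·1, βω(u)=-5·0; sum ≡ 1  ⇒  -1.
(a,b)_7: α=2, u≡3; β=-2, v≡3 (mod 7); (3|7)=-1, (3|7)=-1; sign (−1)^0·-1^-2·-1^2 = +1.
(a,b)_∞: sgn(2154386)=+, sgn(3478)=+, so +1.
(a,b)_29: α=0, u≡25; β=2, v≡26 (mod 29); (25|29)=+1, (26|29)=-1; sign (−1)^0·+1^2·-1^0 = +1.
(a,b)_23: α=0, u≡7; β=2, v≡7 (mod 23); (7|23)=-1, (7|23)=-1; sign (−1)^0·-1^2·-1^0 = +1.
(a,b)_13: α=1, u≡6; β=0, v≡8 (mod 13); (6|13)=-1, (8|13)=-1; sign (−1)^0·-1^0·-1^1 = -1.
(a,b)_3: α=-6, u≡2; β=-4, v≡1 (mod 3); (2|3)=-1, (1|3)=+1; sign (−1)^0·-1^-4·+1^-6 = +1.
(a,b)_37: α=0, u≡31; β=1, v≡18 (mod 37); (31|37)=-1, (18|37)=-1; sign (−1)^0·-1^1·-1^0 = -1.
(a,b)_17: α=0, u≡10; β=-2, v≡12 (mod 17); (10|17)=-1, (12|17)=-1; sign (−1)^0·-1^-2·-1^0 = +1.
Ram(2154386, 3478) = {2, 13, 37, 41}; no ℚ_2-point on the conic.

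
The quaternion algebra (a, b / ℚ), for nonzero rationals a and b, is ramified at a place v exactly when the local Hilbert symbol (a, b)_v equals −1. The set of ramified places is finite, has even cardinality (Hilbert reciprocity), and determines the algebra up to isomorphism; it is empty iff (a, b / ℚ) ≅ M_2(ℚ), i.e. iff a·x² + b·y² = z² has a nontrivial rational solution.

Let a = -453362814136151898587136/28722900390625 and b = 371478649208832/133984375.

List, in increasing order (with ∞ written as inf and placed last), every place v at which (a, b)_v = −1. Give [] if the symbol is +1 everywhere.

[2, 11]

(a, b) ≡ (-1189, 154) mod (ℚ^×)²; places V = {2, 3, 5, 7, 11, 29, 41, ∞}.
(a,b)_∞: sgn(-1189)=−, sgn(154)=+, so +1.
(a,b)_2: α=22, β=15; u≡3, v≡5 (mod 8); ε(u)ε(v)=1·0, αω(v)=22·1, βω(u)=15·1; sum ≡ 1  ⇒  -1.
(a,b)_5: α=-12, u≡1; β=-8, v≡4 (mod 5); (1|5)=+1, (4|5)=+1; sign (−1)^0·+1^-8·+1^-12 = +1.
(a,b)_7: α=-6, u≡4; β=-3, v≡1 (mod 7); (4|7)=+1, (1|7)=+1; sign (−1)^0·+1^-3·+1^-6 = +1.
(a,b)_3: α=12, u≡2; β=6, v≡1 (mod 3); (2|3)=-1, (1|3)=+1; sign (−1)^0·-1^6·+1^12 = +1.
(a,b)_11: α=2, u≡8; β=1, v≡1 (mod 11); (8|11)=-1, (1|11)=+1; sign (−1)^0·-1^1·+1^2 = -1.
(a,b)_41: α=3, u≡35; β=2, v≡25 (mod 41); (35|41)=-1, (25|41)=+1; sign (−1)^0·-1^2·+1^3 = +1.
(a,b)_29: α=3, u≡15; β=2, v≡7 (mod 29); (15|29)=-1, (7|29)=+1; sign (−1)^0·-1^2·+1^3 = +1.
(-1189, 154 / ℚ) ramifies at {2, 11}: a division algebra.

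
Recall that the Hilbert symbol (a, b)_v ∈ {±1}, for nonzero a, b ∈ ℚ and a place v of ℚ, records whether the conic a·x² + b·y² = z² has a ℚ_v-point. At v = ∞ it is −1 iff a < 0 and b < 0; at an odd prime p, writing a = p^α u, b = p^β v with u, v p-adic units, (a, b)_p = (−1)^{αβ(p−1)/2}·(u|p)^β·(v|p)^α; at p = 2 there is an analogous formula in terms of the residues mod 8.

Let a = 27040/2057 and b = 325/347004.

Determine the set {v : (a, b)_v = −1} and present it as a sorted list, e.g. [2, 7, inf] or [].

Mod squares: a ≡ 170, b ≡ 1547. Check v ∈ {∞, 2, 3, 5, 7, 11, 13, 17}.
v=17: a=17^-1·(≡5), b=17^-1·(≡3) mod 17; (5|17)=-1, (3|17)=-1; (−1)^{-1·-1·8}·(-1)^-1·(-1)^-1 = +1.
v=2: v_2(a)=5, v_2(b)=-2; units ≡ 5, 3 (mod 8); ε·ε+αω+βω = 0·1+5·1+-2·1 ≡ 1  ⇒  (a,b)_2 = -1.
v=3: a=3^0·(≡2), b=3^-6·(≡2) mod 3; (2|3)=-1, (2|3)=-1; (−1)^{0·-6·1}·(-1)^-6·(-1)^0 = +1.
v=7: a=7^0·(≡1), b=7^-1·(≡2) mod 7; (1|7)=+1, (2|7)=+1; (−1)^{0·-1·3}·(+1)^-1·(+1)^0 = +1.
v=5: a=5^1·(≡4), b=5^2·(≡2) mod 5; (4|5)=+1, (2|5)=-1; (−1)^{1·2·2}·(+1)^2·(-1)^1 = -1.
v=∞: 170 > 0 and 1547 > 0  ⇒  (a,b)_∞ = +1.
v=13: a=13^2·(≡10), b=13^1·(≡8) mod 13; (10|13)=+1, (8|13)=-1; (−1)^{2·1·6}·(+1)^1·(-1)^2 = +1.
v=11: a=11^-2·(≡4), b=11^0·(≡8) mod 11; (4|11)=+1, (8|11)=-1; (−1)^{-2·0·5}·(+1)^0·(-1)^-2 = +1.
|Ram(170, 1547)| = 2, even; anisotropic at {2, 5}.

[2, 5]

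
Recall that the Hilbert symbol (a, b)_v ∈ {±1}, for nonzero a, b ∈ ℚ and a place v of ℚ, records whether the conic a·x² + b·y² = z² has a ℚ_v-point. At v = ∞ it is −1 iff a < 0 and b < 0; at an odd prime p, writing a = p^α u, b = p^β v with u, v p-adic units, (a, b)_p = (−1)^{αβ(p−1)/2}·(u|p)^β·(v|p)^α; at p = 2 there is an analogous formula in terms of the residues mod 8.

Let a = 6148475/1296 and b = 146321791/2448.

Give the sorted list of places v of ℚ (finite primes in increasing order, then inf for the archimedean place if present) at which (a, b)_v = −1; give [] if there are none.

[2, 29]

Mod squares: a ≡ 851, b ≡ 419543. Check v ∈ {∞, 2, 3, 5, 7, 11, 17, 23, 29, 37}.
v=3: a=3^-4·(≡2), b=3^-2·(≡2) mod 3; (2|3)=-1, (2|3)=-1; (−1)^{-4·-2·1}·(-1)^-2·(-1)^-4 = +1.
v=29: a=29^0·(≡2), b=29^1·(≡6) mod 29; (2|29)=-1, (6|29)=+1; (−1)^{0·1·14}·(-1)^1·(+1)^0 = -1.
v=∞: 851 > 0 and 419543 > 0  ⇒  (a,b)_∞ = +1.
v=37: a=37^1·(≡8), b=37^1·(≡20) mod 37; (8|37)=-1, (20|37)=-1; (−1)^{1·1·18}·(-1)^1·(-1)^1 = +1.
v=23: a=23^1·(≡11), b=23^1·(≡4) mod 23; (11|23)=-1, (4|23)=+1; (−1)^{1·1·11}·(-1)^1·(+1)^1 = +1.
v=5: a=5^2·(≡4), b=5^0·(≡2) mod 5; (4|5)=+1, (2|5)=-1; (−1)^{2·0·2}·(+1)^0·(-1)^2 = +1.
v=2: v_2(a)=-4, v_2(b)=-4; units ≡ 3, 7 (mod 8); ε·ε+αω+βω = 1·1+-4·0+-4·1 ≡ 1  ⇒  (a,b)_2 = -1.
v=17: a=17^2·(≡2), b=17^-1·(≡11) mod 17; (2|17)=+1, (11|17)=-1; (−1)^{2·-1·8}·(+1)^-1·(-1)^2 = +1.
v=11: a=11^0·(≡4), b=11^2·(≡5) mod 11; (4|11)=+1, (5|11)=+1; (−1)^{0·2·5}·(+1)^2·(+1)^0 = +1.
v=7: a=7^0·(≡4), b=7^2·(≡3) mod 7; (4|7)=+1, (3|7)=-1; (−1)^{0·2·3}·(+1)^2·(-1)^0 = +1.
(851, 419543 / ℚ) ramifies at {2, 29}: a division algebra.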